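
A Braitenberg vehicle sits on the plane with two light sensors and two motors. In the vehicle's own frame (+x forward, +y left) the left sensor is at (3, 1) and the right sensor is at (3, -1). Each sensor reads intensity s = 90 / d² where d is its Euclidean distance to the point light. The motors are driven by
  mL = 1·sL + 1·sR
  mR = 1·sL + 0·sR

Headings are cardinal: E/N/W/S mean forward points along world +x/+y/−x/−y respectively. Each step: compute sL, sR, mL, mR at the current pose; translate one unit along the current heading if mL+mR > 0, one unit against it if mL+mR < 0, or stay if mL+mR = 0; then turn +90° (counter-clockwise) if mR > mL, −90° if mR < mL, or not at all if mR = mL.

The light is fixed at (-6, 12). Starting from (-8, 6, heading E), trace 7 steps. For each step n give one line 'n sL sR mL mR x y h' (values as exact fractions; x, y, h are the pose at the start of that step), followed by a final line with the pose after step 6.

n=0: pose=(-8,6,E); sL=45/13, sR=9/5; mL=342/65, mR=45/13; mL+mR=567/65 → advance +1; mR−mL=-9/5 → turn -1·90°
n=1: pose=(-7,6,S); sL=10/9, sR=18/17; mL=332/153, mR=10/9; mL+mR=502/153 → advance +1; mR−mL=-18/17 → turn -1·90°
n=2: pose=(-7,5,W); sL=9/8, sR=45/26; mL=297/104, mR=9/8; mL+mR=207/52 → advance +1; mR−mL=-45/26 → turn -1·90°
n=3: pose=(-8,5,N); sL=18/5, sR=90/17; mL=756/85, mR=18/5; mL+mR=1062/85 → advance +1; mR−mL=-90/17 → turn -1·90°
n=4: pose=(-8,6,E); sL=45/13, sR=9/5; mL=342/65, mR=45/13; mL+mR=567/65 → advance +1; mR−mL=-9/5 → turn -1·90°
n=5: pose=(-7,6,S); sL=10/9, sR=18/17; mL=332/153, mR=10/9; mL+mR=502/153 → advance +1; mR−mL=-18/17 → turn -1·90°
n=6: pose=(-7,5,W); sL=9/8, sR=45/26; mL=297/104, mR=9/8; mL+mR=207/52 → advance +1; mR−mL=-45/26 → turn -1·90°

0 45/13 9/5 342/65 45/13 -8 6 E
1 10/9 18/17 332/153 10/9 -7 6 S
2 9/8 45/26 297/104 9/8 -7 5 W
3 18/5 90/17 756/85 18/5 -8 5 N
4 45/13 9/5 342/65 45/13 -8 6 E
5 10/9 18/17 332/153 10/9 -7 6 S
6 9/8 45/26 297/104 9/8 -7 5 W
final -8 5 N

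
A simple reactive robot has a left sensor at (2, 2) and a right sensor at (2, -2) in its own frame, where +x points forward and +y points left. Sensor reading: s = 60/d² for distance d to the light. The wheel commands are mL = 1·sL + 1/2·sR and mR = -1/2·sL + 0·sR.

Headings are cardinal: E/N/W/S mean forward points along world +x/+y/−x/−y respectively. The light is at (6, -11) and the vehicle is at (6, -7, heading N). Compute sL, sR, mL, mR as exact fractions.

left sensor world pos  = (4, -5); dL² = 40
right sensor world pos = (8, -5); dR² = 40
sL = 60/40 = 3/2
sR = 60/40 = 3/2
mL = 1·sL + 1/2·sR = 9/4
mR = -1/2·sL + 0·sR = -3/4

3/2 3/2 9/4 -3/4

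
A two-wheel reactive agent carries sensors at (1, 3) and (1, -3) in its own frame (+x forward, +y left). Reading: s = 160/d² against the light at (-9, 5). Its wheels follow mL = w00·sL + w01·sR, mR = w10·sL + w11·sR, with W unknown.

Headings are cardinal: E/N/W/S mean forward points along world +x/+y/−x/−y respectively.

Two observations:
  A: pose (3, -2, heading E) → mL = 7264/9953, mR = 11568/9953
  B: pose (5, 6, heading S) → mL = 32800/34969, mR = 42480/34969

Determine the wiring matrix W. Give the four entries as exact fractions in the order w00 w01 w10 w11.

obs A: pose=(3,-2,E) → sL=32/37, sR=160/269, mL=7264/9953, mR=11568/9953
obs B: pose=(5,6,S) → sL=160/289, sR=160/121, mL=32800/34969, mR=42480/34969
sensor matrix S = [[32/37, 160/269], [160/289, 160/121]]; det S = 283422720/348046457
solve [mL_A; mL_B] = S·[w00; w01] and [mR_A; mR_B] = S·[w10; w11]:
  w00 = 1/2, w01 = 1/2, w10 = 1, w11 = 1/2

1/2 1/2 1 1/2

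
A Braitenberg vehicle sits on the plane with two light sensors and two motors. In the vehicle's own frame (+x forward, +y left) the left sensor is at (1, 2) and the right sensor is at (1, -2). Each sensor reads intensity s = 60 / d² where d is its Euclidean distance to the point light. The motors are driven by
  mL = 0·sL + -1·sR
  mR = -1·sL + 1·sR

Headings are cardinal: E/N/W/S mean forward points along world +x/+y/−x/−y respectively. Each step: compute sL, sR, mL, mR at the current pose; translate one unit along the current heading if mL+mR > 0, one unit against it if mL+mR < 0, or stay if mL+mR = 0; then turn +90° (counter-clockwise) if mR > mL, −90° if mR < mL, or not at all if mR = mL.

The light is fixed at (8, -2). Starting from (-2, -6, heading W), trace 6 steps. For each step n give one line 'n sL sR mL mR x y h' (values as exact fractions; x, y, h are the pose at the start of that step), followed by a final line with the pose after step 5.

0 60/157 12/25 -12/25 384/3925 -2 -6 W
1 30/37 30/73 -30/73 -1080/2701 -1 -6 S
2 12/13 60/89 -60/89 -288/1157 -1 -5 E
3 15/37 15/17 -15/17 300/629 -2 -5 N
4 60/157 12/25 -12/25 384/3925 -2 -6 W
5 30/37 30/73 -30/73 -1080/2701 -1 -6 S
final -1 -5 E

n=0: pose=(-2,-6,W); sL=60/157, sR=12/25; mL=-12/25, mR=384/3925; mL+mR=-60/157 → advance -1; mR−mL=2268/3925 → turn +1·90°
n=1: pose=(-1,-6,S); sL=30/37, sR=30/73; mL=-30/73, mR=-1080/2701; mL+mR=-30/37 → advance -1; mR−mL=30/2701 → turn +1·90°
n=2: pose=(-1,-5,E); sL=12/13, sR=60/89; mL=-60/89, mR=-288/1157; mL+mR=-12/13 → advance -1; mR−mL=492/1157 → turn +1·90°
n=3: pose=(-2,-5,N); sL=15/37, sR=15/17; mL=-15/17, mR=300/629; mL+mR=-15/37 → advance -1; mR−mL=855/629 → turn +1·90°
n=4: pose=(-2,-6,W); sL=60/157, sR=12/25; mL=-12/25, mR=384/3925; mL+mR=-60/157 → advance -1; mR−mL=2268/3925 → turn +1·90°
n=5: pose=(-1,-6,S); sL=30/37, sR=30/73; mL=-30/73, mR=-1080/2701; mL+mR=-30/37 → advance -1; mR−mL=30/2701 → turn +1·90°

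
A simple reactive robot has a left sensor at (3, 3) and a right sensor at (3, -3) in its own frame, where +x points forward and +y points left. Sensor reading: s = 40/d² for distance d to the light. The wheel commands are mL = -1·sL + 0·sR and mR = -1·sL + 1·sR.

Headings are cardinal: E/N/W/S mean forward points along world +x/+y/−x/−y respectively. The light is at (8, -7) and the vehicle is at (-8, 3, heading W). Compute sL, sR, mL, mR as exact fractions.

left sensor world pos  = (-11, 0); dL² = 410
right sensor world pos = (-11, 6); dR² = 530
sL = 40/410 = 4/41
sR = 40/530 = 4/53
mL = -1·sL + 0·sR = -4/41
mR = -1·sL + 1·sR = -48/2173

4/41 4/53 -4/41 -48/2173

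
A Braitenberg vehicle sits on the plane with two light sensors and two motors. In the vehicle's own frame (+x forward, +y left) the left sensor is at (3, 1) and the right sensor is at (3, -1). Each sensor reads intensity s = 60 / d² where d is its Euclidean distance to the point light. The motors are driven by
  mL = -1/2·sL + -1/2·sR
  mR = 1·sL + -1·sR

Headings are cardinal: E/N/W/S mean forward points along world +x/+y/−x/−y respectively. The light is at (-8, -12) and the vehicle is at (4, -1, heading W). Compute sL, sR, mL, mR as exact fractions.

60/181 4/15 -812/2715 176/2715

left sensor world pos  = (1, -2); dL² = 181
right sensor world pos = (1, 0); dR² = 225
sL = 60/181 = 60/181
sR = 60/225 = 4/15
mL = -1/2·sL + -1/2·sR = -812/2715
mR = 1·sL + -1·sR = 176/2715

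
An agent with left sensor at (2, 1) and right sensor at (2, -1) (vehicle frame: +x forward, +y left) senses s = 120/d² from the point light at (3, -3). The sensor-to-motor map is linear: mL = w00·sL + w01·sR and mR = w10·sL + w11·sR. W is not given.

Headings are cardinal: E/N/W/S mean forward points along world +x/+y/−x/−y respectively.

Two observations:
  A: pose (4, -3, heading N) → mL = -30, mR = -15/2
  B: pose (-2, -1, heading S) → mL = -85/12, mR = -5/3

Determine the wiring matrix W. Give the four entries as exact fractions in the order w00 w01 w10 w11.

obs A: pose=(4,-3,N) → sL=30, sR=15, mL=-30, mR=-15/2
obs B: pose=(-2,-1,S) → sL=15/2, sR=10/3, mL=-85/12, mR=-5/3
sensor matrix S = [[30, 15], [15/2, 10/3]]; det S = -25/2
solve [mL_A; mL_B] = S·[w00; w01] and [mR_A; mR_B] = S·[w10; w11]:
  w00 = -1/2, w01 = -1, w10 = 0, w11 = -1/2

-1/2 -1 0 -1/2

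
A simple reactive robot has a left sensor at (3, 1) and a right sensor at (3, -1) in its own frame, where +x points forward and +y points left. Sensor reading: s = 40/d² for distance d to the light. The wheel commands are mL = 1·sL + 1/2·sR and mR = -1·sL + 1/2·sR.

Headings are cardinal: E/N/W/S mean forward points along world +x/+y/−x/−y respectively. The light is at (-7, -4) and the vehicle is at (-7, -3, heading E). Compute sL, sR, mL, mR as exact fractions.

40/13 40/9 620/117 -100/117

left sensor world pos  = (-4, -2); dL² = 13
right sensor world pos = (-4, -4); dR² = 9
sL = 40/13 = 40/13
sR = 40/9 = 40/9
mL = 1·sL + 1/2·sR = 620/117
mR = -1·sL + 1/2·sR = -100/117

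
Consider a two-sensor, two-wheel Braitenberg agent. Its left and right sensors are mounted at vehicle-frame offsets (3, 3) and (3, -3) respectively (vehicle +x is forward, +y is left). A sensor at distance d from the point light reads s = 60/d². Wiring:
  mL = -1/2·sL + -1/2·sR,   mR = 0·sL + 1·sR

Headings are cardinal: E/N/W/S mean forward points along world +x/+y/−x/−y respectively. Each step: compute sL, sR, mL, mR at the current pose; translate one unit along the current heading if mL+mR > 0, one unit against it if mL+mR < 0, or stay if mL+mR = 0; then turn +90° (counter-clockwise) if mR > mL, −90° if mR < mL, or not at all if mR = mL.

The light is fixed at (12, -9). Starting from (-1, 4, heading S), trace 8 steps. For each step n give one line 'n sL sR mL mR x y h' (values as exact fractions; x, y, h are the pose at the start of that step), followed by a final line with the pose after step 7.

0 3/10 15/89 -417/1780 15/89 -1 4 S
1 60/389 60/221 -18300/85969 60/221 -1 5 E
2 30/257 6/37 -1326/9509 6/37 0 5 N
3 20/123 20/183 -340/2501 20/183 0 6 W
4 15/52 3/17 -411/1768 3/17 1 6 S
5 12/85 60/233 -3948/19805 60/233 1 7 E
6 6/53 6/41 -282/2173 6/41 2 7 N
7 12/73 60/569 -5604/41537 60/569 2 8 W
final 3 8 S

n=0: pose=(-1,4,S); sL=3/10, sR=15/89; mL=-417/1780, mR=15/89; mL+mR=-117/1780 → advance -1; mR−mL=717/1780 → turn +1·90°
n=1: pose=(-1,5,E); sL=60/389, sR=60/221; mL=-18300/85969, mR=60/221; mL+mR=5040/85969 → advance +1; mR−mL=41640/85969 → turn +1·90°
n=2: pose=(0,5,N); sL=30/257, sR=6/37; mL=-1326/9509, mR=6/37; mL+mR=216/9509 → advance +1; mR−mL=2868/9509 → turn +1·90°
n=3: pose=(0,6,W); sL=20/123, sR=20/183; mL=-340/2501, mR=20/183; mL+mR=-200/7503 → advance -1; mR−mL=1840/7503 → turn +1·90°
n=4: pose=(1,6,S); sL=15/52, sR=3/17; mL=-411/1768, mR=3/17; mL+mR=-99/1768 → advance -1; mR−mL=723/1768 → turn +1·90°
n=5: pose=(1,7,E); sL=12/85, sR=60/233; mL=-3948/19805, mR=60/233; mL+mR=1152/19805 → advance +1; mR−mL=9048/19805 → turn +1·90°
n=6: pose=(2,7,N); sL=6/53, sR=6/41; mL=-282/2173, mR=6/41; mL+mR=36/2173 → advance +1; mR−mL=600/2173 → turn +1·90°
n=7: pose=(2,8,W); sL=12/73, sR=60/569; mL=-5604/41537, mR=60/569; mL+mR=-1224/41537 → advance -1; mR−mL=9984/41537 → turn +1·90°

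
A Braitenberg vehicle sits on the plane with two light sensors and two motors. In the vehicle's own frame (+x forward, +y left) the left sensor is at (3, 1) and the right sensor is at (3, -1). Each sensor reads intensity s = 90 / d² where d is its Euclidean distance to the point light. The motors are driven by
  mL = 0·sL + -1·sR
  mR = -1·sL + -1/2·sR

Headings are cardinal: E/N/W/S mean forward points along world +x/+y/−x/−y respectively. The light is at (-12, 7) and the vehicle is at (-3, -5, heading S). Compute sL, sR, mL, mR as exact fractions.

left sensor world pos  = (-2, -8); dL² = 325
right sensor world pos = (-4, -8); dR² = 289
sL = 90/325 = 18/65
sR = 90/289 = 90/289
mL = 0·sL + -1·sR = -90/289
mR = -1·sL + -1/2·sR = -8127/18785

18/65 90/289 -90/289 -8127/18785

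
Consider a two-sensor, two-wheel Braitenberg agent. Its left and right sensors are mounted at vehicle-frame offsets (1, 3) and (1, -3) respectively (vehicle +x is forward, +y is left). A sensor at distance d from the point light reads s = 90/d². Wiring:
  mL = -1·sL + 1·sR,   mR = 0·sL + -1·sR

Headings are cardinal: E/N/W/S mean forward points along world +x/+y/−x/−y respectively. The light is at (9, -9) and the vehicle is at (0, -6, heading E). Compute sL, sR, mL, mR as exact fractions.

left sensor world pos  = (1, -3); dL² = 100
right sensor world pos = (1, -9); dR² = 64
sL = 90/100 = 9/10
sR = 90/64 = 45/32
mL = -1·sL + 1·sR = 81/160
mR = 0·sL + -1·sR = -45/32

9/10 45/32 81/160 -45/32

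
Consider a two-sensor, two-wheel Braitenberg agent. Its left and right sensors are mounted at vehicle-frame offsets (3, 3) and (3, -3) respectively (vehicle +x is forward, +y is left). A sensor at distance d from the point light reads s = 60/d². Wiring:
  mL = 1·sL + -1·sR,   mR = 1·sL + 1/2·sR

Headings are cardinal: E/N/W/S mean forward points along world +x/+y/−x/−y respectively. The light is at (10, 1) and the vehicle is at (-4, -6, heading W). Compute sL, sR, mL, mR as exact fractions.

60/389 12/61 -1008/23729 5994/23729

left sensor world pos  = (-7, -9); dL² = 389
right sensor world pos = (-7, -3); dR² = 305
sL = 60/389 = 60/389
sR = 60/305 = 12/61
mL = 1·sL + -1·sR = -1008/23729
mR = 1·sL + 1/2·sR = 5994/23729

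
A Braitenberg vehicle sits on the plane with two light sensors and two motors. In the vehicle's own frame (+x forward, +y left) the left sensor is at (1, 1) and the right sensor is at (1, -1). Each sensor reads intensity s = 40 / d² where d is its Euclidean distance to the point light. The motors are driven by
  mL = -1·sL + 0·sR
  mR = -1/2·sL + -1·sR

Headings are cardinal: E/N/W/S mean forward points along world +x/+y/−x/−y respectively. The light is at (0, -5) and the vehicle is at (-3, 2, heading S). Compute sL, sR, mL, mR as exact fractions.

1 10/13 -1 -33/26

left sensor world pos  = (-2, 1); dL² = 40
right sensor world pos = (-4, 1); dR² = 52
sL = 40/40 = 1
sR = 40/52 = 10/13
mL = -1·sL + 0·sR = -1
mR = -1/2·sL + -1·sR = -33/26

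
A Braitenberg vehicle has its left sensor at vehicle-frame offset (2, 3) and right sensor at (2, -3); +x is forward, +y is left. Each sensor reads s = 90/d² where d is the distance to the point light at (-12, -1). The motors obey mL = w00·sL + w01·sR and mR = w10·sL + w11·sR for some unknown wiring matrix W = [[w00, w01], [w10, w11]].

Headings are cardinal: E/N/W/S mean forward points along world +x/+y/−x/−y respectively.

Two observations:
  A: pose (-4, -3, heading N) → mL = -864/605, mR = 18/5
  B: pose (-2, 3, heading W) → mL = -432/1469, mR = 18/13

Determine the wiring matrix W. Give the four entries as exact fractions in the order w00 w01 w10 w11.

obs A: pose=(-4,-3,N) → sL=18/5, sR=90/121, mL=-864/605, mR=18/5
obs B: pose=(-2,3,W) → sL=18/13, sR=90/113, mL=-432/1469, mR=18/13
sensor matrix S = [[18/5, 90/121], [18/13, 90/113]]; det S = 326592/177749
solve [mL_A; mL_B] = S·[w00; w01] and [mR_A; mR_B] = S·[w10; w11]:
  w00 = -1/2, w01 = 1/2, w10 = 1, w11 = 0

-1/2 1/2 1 0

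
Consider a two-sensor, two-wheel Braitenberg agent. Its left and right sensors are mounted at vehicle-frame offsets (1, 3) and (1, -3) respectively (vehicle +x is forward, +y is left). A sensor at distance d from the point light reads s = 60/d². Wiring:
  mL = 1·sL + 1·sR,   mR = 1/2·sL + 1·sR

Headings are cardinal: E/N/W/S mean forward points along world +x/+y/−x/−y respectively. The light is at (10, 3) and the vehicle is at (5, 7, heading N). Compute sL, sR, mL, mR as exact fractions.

60/89 60/29 7080/2581 6210/2581

left sensor world pos  = (2, 8); dL² = 89
right sensor world pos = (8, 8); dR² = 29
sL = 60/89 = 60/89
sR = 60/29 = 60/29
mL = 1·sL + 1·sR = 7080/2581
mR = 1/2·sL + 1·sR = 6210/2581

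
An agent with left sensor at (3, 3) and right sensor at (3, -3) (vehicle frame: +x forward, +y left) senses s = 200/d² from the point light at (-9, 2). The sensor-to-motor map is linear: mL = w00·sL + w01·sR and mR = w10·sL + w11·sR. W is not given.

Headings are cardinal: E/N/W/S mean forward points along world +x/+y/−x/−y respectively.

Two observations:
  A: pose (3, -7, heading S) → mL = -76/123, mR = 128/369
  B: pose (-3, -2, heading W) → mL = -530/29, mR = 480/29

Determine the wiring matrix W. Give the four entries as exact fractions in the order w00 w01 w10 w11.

1/2 -1 -1 1

obs A: pose=(3,-7,S) → sL=200/369, sR=8/9, mL=-76/123, mR=128/369
obs B: pose=(-3,-2,W) → sL=100/29, sR=20, mL=-530/29, mR=480/29
sensor matrix S = [[200/369, 8/9], [100/29, 20]]; det S = 83200/10701
solve [mL_A; mL_B] = S·[w00; w01] and [mR_A; mR_B] = S·[w10; w11]:
  w00 = 1/2, w01 = -1, w10 = -1, w11 = 1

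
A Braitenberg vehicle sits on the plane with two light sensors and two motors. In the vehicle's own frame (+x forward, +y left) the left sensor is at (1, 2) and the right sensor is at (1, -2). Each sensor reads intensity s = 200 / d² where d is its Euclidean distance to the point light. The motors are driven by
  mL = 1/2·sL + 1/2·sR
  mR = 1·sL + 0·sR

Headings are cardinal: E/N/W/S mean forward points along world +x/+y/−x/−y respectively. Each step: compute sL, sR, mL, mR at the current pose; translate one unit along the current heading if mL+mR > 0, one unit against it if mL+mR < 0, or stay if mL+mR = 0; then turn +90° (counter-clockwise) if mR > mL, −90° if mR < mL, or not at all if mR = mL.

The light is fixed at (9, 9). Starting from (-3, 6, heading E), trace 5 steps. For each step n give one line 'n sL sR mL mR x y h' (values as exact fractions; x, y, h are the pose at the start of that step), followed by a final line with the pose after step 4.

0 100/61 100/73 6700/4453 100/61 -3 6 E
1 200/173 40/17 5160/2941 200/173 -2 6 N
2 2 50/29 54/29 2 -2 7 E
3 40/29 40/13 840/377 40/29 -1 7 N
4 100/41 20/9 860/369 100/41 -1 8 E
final 0 8 N

n=0: pose=(-3,6,E); sL=100/61, sR=100/73; mL=6700/4453, mR=100/61; mL+mR=14000/4453 → advance +1; mR−mL=600/4453 → turn +1·90°
n=1: pose=(-2,6,N); sL=200/173, sR=40/17; mL=5160/2941, mR=200/173; mL+mR=8560/2941 → advance +1; mR−mL=-1760/2941 → turn -1·90°
n=2: pose=(-2,7,E); sL=2, sR=50/29; mL=54/29, mR=2; mL+mR=112/29 → advance +1; mR−mL=4/29 → turn +1·90°
n=3: pose=(-1,7,N); sL=40/29, sR=40/13; mL=840/377, mR=40/29; mL+mR=1360/377 → advance +1; mR−mL=-320/377 → turn -1·90°
n=4: pose=(-1,8,E); sL=100/41, sR=20/9; mL=860/369, mR=100/41; mL+mR=1760/369 → advance +1; mR−mL=40/369 → turn +1·90°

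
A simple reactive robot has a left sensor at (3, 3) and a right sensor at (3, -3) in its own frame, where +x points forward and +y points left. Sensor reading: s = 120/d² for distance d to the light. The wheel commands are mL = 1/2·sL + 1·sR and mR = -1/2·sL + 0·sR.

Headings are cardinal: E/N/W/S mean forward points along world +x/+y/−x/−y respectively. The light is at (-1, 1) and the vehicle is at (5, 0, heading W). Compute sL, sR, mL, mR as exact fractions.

24/5 120/13 756/65 -12/5

left sensor world pos  = (2, -3); dL² = 25
right sensor world pos = (2, 3); dR² = 13
sL = 120/25 = 24/5
sR = 120/13 = 120/13
mL = 1/2·sL + 1·sR = 756/65
mR = -1/2·sL + 0·sR = -12/5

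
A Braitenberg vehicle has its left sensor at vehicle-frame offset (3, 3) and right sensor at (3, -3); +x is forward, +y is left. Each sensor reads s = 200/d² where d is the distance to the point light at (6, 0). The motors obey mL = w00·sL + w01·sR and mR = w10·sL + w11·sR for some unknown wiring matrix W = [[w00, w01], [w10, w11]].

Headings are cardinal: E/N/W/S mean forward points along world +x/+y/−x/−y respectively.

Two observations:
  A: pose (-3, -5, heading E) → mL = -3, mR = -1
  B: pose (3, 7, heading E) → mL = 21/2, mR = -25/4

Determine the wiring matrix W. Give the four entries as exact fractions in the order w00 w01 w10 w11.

-1 1 0 -1/2

obs A: pose=(-3,-5,E) → sL=5, sR=2, mL=-3, mR=-1
obs B: pose=(3,7,E) → sL=2, sR=25/2, mL=21/2, mR=-25/4
sensor matrix S = [[5, 2], [2, 25/2]]; det S = 117/2
solve [mL_A; mL_B] = S·[w00; w01] and [mR_A; mR_B] = S·[w10; w11]:
  w00 = -1, w01 = 1, w10 = 0, w11 = -1/2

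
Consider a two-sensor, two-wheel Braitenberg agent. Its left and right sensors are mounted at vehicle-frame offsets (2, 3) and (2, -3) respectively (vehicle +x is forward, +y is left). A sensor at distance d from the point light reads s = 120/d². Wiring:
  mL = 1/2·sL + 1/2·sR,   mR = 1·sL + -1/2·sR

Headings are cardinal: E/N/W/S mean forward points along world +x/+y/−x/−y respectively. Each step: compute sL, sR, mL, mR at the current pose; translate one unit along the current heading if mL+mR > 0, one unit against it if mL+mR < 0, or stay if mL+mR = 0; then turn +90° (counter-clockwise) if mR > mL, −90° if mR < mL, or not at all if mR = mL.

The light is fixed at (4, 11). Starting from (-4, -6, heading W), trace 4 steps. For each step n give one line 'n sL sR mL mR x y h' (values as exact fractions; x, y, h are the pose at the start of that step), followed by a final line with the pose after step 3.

n=0: pose=(-4,-6,W); sL=6/25, sR=15/37; mL=597/1850, mR=69/1850; mL+mR=9/25 → advance +1; mR−mL=-264/925 → turn -1·90°
n=1: pose=(-5,-6,N); sL=40/123, sR=40/87; mL=1400/3567, mR=340/3567; mL+mR=20/41 → advance +1; mR−mL=-1060/3567 → turn -1·90°
n=2: pose=(-5,-5,E); sL=60/109, sR=12/41; mL=1884/4469, mR=1806/4469; mL+mR=90/109 → advance +1; mR−mL=-78/4469 → turn -1·90°
n=3: pose=(-4,-5,S); sL=120/349, sR=24/89; mL=9528/31061, mR=6492/31061; mL+mR=180/349 → advance +1; mR−mL=-3036/31061 → turn -1·90°

0 6/25 15/37 597/1850 69/1850 -4 -6 W
1 40/123 40/87 1400/3567 340/3567 -5 -6 N
2 60/109 12/41 1884/4469 1806/4469 -5 -5 E
3 120/349 24/89 9528/31061 6492/31061 -4 -5 S
final -4 -6 W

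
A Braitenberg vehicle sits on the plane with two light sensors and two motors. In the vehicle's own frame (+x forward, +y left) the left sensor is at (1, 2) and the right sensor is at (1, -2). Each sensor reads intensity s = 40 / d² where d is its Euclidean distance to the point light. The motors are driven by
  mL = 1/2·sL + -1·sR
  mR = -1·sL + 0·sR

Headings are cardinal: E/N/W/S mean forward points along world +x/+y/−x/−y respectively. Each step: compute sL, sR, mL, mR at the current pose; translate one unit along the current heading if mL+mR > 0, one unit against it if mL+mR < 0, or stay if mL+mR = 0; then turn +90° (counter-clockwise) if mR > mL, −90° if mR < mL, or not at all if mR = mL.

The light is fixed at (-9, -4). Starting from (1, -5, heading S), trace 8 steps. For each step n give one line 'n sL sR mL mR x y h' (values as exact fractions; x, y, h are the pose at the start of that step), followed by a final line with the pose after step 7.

0 10/37 10/17 -285/629 -10/37 1 -5 S
1 8/25 8/25 -4/25 -8/25 1 -4 E
2 20/61 4/5 -194/305 -20/61 0 -4 S
3 40/109 40/101 -2340/11009 -40/109 0 -3 E
4 2/5 10/9 -41/45 -2/5 -1 -3 S
5 40/97 40/81 -2260/7857 -40/97 -1 -2 E
6 20/41 20/13 -690/533 -20/41 -2 -2 S
7 40/89 8/13 -452/1157 -40/89 -2 -1 E
final -3 -1 S

n=0: pose=(1,-5,S); sL=10/37, sR=10/17; mL=-285/629, mR=-10/37; mL+mR=-455/629 → advance -1; mR−mL=115/629 → turn +1·90°
n=1: pose=(1,-4,E); sL=8/25, sR=8/25; mL=-4/25, mR=-8/25; mL+mR=-12/25 → advance -1; mR−mL=-4/25 → turn -1·90°
n=2: pose=(0,-4,S); sL=20/61, sR=4/5; mL=-194/305, mR=-20/61; mL+mR=-294/305 → advance -1; mR−mL=94/305 → turn +1·90°
n=3: pose=(0,-3,E); sL=40/109, sR=40/101; mL=-2340/11009, mR=-40/109; mL+mR=-6380/11009 → advance -1; mR−mL=-1700/11009 → turn -1·90°
n=4: pose=(-1,-3,S); sL=2/5, sR=10/9; mL=-41/45, mR=-2/5; mL+mR=-59/45 → advance -1; mR−mL=23/45 → turn +1·90°
n=5: pose=(-1,-2,E); sL=40/97, sR=40/81; mL=-2260/7857, mR=-40/97; mL+mR=-5500/7857 → advance -1; mR−mL=-980/7857 → turn -1·90°
n=6: pose=(-2,-2,S); sL=20/41, sR=20/13; mL=-690/533, mR=-20/41; mL+mR=-950/533 → advance -1; mR−mL=430/533 → turn +1·90°
n=7: pose=(-2,-1,E); sL=40/89, sR=8/13; mL=-452/1157, mR=-40/89; mL+mR=-972/1157 → advance -1; mR−mL=-68/1157 → turn -1·90°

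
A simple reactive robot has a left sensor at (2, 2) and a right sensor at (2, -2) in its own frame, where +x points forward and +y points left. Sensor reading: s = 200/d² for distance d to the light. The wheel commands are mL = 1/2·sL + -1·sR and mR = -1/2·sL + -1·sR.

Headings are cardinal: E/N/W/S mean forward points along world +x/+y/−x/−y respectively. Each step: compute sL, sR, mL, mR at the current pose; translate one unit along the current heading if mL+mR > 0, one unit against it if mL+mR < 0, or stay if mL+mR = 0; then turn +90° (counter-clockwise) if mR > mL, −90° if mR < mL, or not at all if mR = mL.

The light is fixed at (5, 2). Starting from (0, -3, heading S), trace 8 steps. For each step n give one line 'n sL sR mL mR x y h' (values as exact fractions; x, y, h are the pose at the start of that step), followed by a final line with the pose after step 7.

0 100/29 100/49 -450/1421 -5350/1421 0 -3 S
1 40/17 200/53 -2340/901 -4460/901 0 -2 W
2 5 25 -45/2 -55/2 1 -2 N
3 200/13 200/53 2700/689 -7900/689 1 -3 E
4 100/29 100/49 -450/1421 -5350/1421 0 -3 S
5 40/17 200/53 -2340/901 -4460/901 0 -2 W
6 5 25 -45/2 -55/2 1 -2 N
7 200/13 200/53 2700/689 -7900/689 1 -3 E
final 0 -3 S

n=0: pose=(0,-3,S); sL=100/29, sR=100/49; mL=-450/1421, mR=-5350/1421; mL+mR=-200/49 → advance -1; mR−mL=-100/29 → turn -1·90°
n=1: pose=(0,-2,W); sL=40/17, sR=200/53; mL=-2340/901, mR=-4460/901; mL+mR=-400/53 → advance -1; mR−mL=-40/17 → turn -1·90°
n=2: pose=(1,-2,N); sL=5, sR=25; mL=-45/2, mR=-55/2; mL+mR=-50 → advance -1; mR−mL=-5 → turn -1·90°
n=3: pose=(1,-3,E); sL=200/13, sR=200/53; mL=2700/689, mR=-7900/689; mL+mR=-400/53 → advance -1; mR−mL=-200/13 → turn -1·90°
n=4: pose=(0,-3,S); sL=100/29, sR=100/49; mL=-450/1421, mR=-5350/1421; mL+mR=-200/49 → advance -1; mR−mL=-100/29 → turn -1·90°
n=5: pose=(0,-2,W); sL=40/17, sR=200/53; mL=-2340/901, mR=-4460/901; mL+mR=-400/53 → advance -1; mR−mL=-40/17 → turn -1·90°
n=6: pose=(1,-2,N); sL=5, sR=25; mL=-45/2, mR=-55/2; mL+mR=-50 → advance -1; mR−mL=-5 → turn -1·90°
n=7: pose=(1,-3,E); sL=200/13, sR=200/53; mL=2700/689, mR=-7900/689; mL+mR=-400/53 → advance -1; mR−mL=-200/13 → turn -1·90°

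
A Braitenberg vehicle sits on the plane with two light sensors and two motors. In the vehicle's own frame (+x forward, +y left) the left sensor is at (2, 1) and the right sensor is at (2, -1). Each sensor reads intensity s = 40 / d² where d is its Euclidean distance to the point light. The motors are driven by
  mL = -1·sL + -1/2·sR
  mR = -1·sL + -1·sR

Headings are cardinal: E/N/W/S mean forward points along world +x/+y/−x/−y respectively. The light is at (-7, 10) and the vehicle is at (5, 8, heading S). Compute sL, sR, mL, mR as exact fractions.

left sensor world pos  = (6, 6); dL² = 185
right sensor world pos = (4, 6); dR² = 137
sL = 40/185 = 8/37
sR = 40/137 = 40/137
mL = -1·sL + -1/2·sR = -1836/5069
mR = -1·sL + -1·sR = -2576/5069

8/37 40/137 -1836/5069 -2576/5069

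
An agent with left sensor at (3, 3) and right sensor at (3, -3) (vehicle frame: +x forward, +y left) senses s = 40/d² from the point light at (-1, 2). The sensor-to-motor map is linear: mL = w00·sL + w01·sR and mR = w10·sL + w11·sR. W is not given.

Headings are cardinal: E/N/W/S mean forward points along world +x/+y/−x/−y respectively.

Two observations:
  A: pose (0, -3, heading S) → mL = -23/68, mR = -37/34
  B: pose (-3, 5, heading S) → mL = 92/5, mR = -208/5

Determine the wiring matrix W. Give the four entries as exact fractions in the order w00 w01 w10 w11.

1/2 -1 -1 -1

obs A: pose=(0,-3,S) → sL=1/2, sR=10/17, mL=-23/68, mR=-37/34
obs B: pose=(-3,5,S) → sL=40, sR=8/5, mL=92/5, mR=-208/5
sensor matrix S = [[1/2, 10/17], [40, 8/5]]; det S = -1932/85
solve [mL_A; mL_B] = S·[w00; w01] and [mR_A; mR_B] = S·[w10; w11]:
  w00 = 1/2, w01 = -1, w10 = -1, w11 = -1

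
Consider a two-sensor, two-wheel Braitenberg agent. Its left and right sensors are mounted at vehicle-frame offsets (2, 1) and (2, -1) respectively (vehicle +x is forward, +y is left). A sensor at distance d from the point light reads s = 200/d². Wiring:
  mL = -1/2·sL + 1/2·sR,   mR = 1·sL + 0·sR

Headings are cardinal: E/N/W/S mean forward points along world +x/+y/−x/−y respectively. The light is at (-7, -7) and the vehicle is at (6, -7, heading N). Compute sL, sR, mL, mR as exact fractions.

50/37 1 -13/74 50/37

left sensor world pos  = (5, -5); dL² = 148
right sensor world pos = (7, -5); dR² = 200
sL = 200/148 = 50/37
sR = 200/200 = 1
mL = -1/2·sL + 1/2·sR = -13/74
mR = 1·sL + 0·sR = 50/37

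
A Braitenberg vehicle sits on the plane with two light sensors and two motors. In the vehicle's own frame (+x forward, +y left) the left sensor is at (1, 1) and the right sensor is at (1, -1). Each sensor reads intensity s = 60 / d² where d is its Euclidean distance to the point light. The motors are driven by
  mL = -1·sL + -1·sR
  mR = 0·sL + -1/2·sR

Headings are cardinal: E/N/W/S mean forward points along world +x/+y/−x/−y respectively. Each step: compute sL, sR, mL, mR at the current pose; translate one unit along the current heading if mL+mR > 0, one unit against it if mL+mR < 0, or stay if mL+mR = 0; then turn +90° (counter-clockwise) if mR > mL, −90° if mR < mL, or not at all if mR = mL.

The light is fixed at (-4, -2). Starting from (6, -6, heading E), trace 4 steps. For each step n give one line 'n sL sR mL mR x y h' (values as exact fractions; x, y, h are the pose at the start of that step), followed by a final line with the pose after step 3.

n=0: pose=(6,-6,E); sL=6/13, sR=30/73; mL=-828/949, mR=-15/73; mL+mR=-1023/949 → advance -1; mR−mL=633/949 → turn +1·90°
n=1: pose=(5,-6,N); sL=60/73, sR=60/109; mL=-10920/7957, mR=-30/109; mL+mR=-13110/7957 → advance -1; mR−mL=8730/7957 → turn +1·90°
n=2: pose=(5,-7,W); sL=3/5, sR=3/4; mL=-27/20, mR=-3/8; mL+mR=-69/40 → advance -1; mR−mL=39/40 → turn +1·90°
n=3: pose=(6,-7,S); sL=60/157, sR=20/39; mL=-5480/6123, mR=-10/39; mL+mR=-2350/2041 → advance -1; mR−mL=3910/6123 → turn +1·90°

0 6/13 30/73 -828/949 -15/73 6 -6 E
1 60/73 60/109 -10920/7957 -30/109 5 -6 N
2 3/5 3/4 -27/20 -3/8 5 -7 W
3 60/157 20/39 -5480/6123 -10/39 6 -7 S
final 6 -6 E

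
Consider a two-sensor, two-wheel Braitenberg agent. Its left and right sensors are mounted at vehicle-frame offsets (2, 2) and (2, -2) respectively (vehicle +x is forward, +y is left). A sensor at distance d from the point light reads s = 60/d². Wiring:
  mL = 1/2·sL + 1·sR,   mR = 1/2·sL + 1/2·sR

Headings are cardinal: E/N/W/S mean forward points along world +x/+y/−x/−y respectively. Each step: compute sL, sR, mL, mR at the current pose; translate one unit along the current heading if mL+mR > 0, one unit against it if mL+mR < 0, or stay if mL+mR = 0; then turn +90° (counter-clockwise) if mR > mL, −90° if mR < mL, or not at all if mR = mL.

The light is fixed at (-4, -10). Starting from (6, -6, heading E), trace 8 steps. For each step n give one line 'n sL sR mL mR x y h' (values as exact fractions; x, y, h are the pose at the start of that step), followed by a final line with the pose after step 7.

0 1/3 15/37 127/222 41/111 6 -6 E
1 60/173 12/17 2586/2941 1548/2941 7 -6 S
2 30/41 30/53 2025/2173 1410/2173 7 -7 W
3 60/89 60/169 10410/15041 7740/15041 6 -7 N
4 1/3 15/37 127/222 41/111 6 -6 E
5 60/173 12/17 2586/2941 1548/2941 7 -6 S
6 30/41 30/53 2025/2173 1410/2173 7 -7 W
7 60/89 60/169 10410/15041 7740/15041 6 -7 N
final 6 -6 E

n=0: pose=(6,-6,E); sL=1/3, sR=15/37; mL=127/222, mR=41/111; mL+mR=209/222 → advance +1; mR−mL=-15/74 → turn -1·90°
n=1: pose=(7,-6,S); sL=60/173, sR=12/17; mL=2586/2941, mR=1548/2941; mL+mR=4134/2941 → advance +1; mR−mL=-6/17 → turn -1·90°
n=2: pose=(7,-7,W); sL=30/41, sR=30/53; mL=2025/2173, mR=1410/2173; mL+mR=3435/2173 → advance +1; mR−mL=-15/53 → turn -1·90°
n=3: pose=(6,-7,N); sL=60/89, sR=60/169; mL=10410/15041, mR=7740/15041; mL+mR=18150/15041 → advance +1; mR−mL=-30/169 → turn -1·90°
n=4: pose=(6,-6,E); sL=1/3, sR=15/37; mL=127/222, mR=41/111; mL+mR=209/222 → advance +1; mR−mL=-15/74 → turn -1·90°
n=5: pose=(7,-6,S); sL=60/173, sR=12/17; mL=2586/2941, mR=1548/2941; mL+mR=4134/2941 → advance +1; mR−mL=-6/17 → turn -1·90°
n=6: pose=(7,-7,W); sL=30/41, sR=30/53; mL=2025/2173, mR=1410/2173; mL+mR=3435/2173 → advance +1; mR−mL=-15/53 → turn -1·90°
n=7: pose=(6,-7,N); sL=60/89, sR=60/169; mL=10410/15041, mR=7740/15041; mL+mR=18150/15041 → advance +1; mR−mL=-30/169 → turn -1·90°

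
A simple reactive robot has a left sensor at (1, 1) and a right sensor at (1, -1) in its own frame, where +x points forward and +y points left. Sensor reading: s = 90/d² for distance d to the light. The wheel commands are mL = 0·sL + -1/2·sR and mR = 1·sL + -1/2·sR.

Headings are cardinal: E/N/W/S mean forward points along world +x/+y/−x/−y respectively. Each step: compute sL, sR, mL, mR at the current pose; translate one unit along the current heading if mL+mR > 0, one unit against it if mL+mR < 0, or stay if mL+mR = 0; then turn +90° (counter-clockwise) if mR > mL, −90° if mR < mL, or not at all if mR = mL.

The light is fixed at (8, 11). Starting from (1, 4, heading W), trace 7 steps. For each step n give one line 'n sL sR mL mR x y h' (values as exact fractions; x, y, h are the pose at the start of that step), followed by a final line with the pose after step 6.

0 45/64 9/10 -9/20 81/320 1 4 W
1 90/89 90/113 -45/113 6165/10057 2 4 S
2 45/37 45/53 -45/106 3105/3922 2 3 E
3 18/17 18/13 -9/13 81/221 3 3 N
4 45/68 9/10 -9/20 18/85 3 2 W
5 90/109 18/25 -9/25 1269/2725 4 2 S
6 1 9/13 -9/26 17/26 4 1 E
final 5 1 N

n=0: pose=(1,4,W); sL=45/64, sR=9/10; mL=-9/20, mR=81/320; mL+mR=-63/320 → advance -1; mR−mL=45/64 → turn +1·90°
n=1: pose=(2,4,S); sL=90/89, sR=90/113; mL=-45/113, mR=6165/10057; mL+mR=2160/10057 → advance +1; mR−mL=90/89 → turn +1·90°
n=2: pose=(2,3,E); sL=45/37, sR=45/53; mL=-45/106, mR=3105/3922; mL+mR=720/1961 → advance +1; mR−mL=45/37 → turn +1·90°
n=3: pose=(3,3,N); sL=18/17, sR=18/13; mL=-9/13, mR=81/221; mL+mR=-72/221 → advance -1; mR−mL=18/17 → turn +1·90°
n=4: pose=(3,2,W); sL=45/68, sR=9/10; mL=-9/20, mR=18/85; mL+mR=-81/340 → advance -1; mR−mL=45/68 → turn +1·90°
n=5: pose=(4,2,S); sL=90/109, sR=18/25; mL=-9/25, mR=1269/2725; mL+mR=288/2725 → advance +1; mR−mL=90/109 → turn +1·90°
n=6: pose=(4,1,E); sL=1, sR=9/13; mL=-9/26, mR=17/26; mL+mR=4/13 → advance +1; mR−mL=1 → turn +1·90°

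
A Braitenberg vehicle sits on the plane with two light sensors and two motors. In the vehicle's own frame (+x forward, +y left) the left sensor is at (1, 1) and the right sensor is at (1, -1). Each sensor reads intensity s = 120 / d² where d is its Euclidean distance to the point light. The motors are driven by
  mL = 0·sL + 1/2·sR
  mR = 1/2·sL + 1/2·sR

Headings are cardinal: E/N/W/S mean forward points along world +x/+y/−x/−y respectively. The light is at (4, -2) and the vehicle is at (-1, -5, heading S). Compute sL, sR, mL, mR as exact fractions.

15/4 30/13 15/13 315/104

left sensor world pos  = (0, -6); dL² = 32
right sensor world pos = (-2, -6); dR² = 52
sL = 120/32 = 15/4
sR = 120/52 = 30/13
mL = 0·sL + 1/2·sR = 15/13
mR = 1/2·sL + 1/2·sR = 315/104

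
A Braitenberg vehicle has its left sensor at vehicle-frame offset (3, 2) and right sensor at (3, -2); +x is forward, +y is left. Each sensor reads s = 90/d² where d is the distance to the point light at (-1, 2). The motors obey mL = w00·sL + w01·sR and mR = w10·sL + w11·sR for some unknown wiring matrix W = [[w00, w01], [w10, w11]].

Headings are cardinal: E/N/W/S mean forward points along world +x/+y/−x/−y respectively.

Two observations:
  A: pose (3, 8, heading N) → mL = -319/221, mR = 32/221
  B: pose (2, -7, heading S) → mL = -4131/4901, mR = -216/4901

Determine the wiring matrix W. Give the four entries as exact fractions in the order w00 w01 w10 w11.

obs A: pose=(3,8,N) → sL=18/17, sR=10/13, mL=-319/221, mR=32/221
obs B: pose=(2,-7,S) → sL=90/169, sR=18/29, mL=-4131/4901, mR=-216/4901
sensor matrix S = [[18/17, 10/13], [90/169, 18/29]]; det S = 268128/1083121
solve [mL_A; mL_B] = S·[w00; w01] and [mR_A; mR_B] = S·[w10; w11]:
  w00 = -1, w01 = -1/2, w10 = 1/2, w11 = -1/2

-1 -1/2 1/2 -1/2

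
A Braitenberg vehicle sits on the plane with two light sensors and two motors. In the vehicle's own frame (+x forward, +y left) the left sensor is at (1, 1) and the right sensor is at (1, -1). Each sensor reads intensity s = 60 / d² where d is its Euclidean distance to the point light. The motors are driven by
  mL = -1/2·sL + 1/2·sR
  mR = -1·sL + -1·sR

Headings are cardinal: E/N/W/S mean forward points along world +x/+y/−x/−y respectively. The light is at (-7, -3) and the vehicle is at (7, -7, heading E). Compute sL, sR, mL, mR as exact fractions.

10/39 6/25 -8/975 -484/975

left sensor world pos  = (8, -6); dL² = 234
right sensor world pos = (8, -8); dR² = 250
sL = 60/234 = 10/39
sR = 60/250 = 6/25
mL = -1/2·sL + 1/2·sR = -8/975
mR = -1·sL + -1·sR = -484/975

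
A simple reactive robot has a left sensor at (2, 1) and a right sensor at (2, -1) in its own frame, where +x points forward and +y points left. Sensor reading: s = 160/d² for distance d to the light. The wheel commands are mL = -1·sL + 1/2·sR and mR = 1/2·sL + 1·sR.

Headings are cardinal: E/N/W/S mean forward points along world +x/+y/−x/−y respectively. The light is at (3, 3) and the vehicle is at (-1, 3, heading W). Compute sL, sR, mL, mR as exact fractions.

left sensor world pos  = (-3, 2); dL² = 37
right sensor world pos = (-3, 4); dR² = 37
sL = 160/37 = 160/37
sR = 160/37 = 160/37
mL = -1·sL + 1/2·sR = -80/37
mR = 1/2·sL + 1·sR = 240/37

160/37 160/37 -80/37 240/37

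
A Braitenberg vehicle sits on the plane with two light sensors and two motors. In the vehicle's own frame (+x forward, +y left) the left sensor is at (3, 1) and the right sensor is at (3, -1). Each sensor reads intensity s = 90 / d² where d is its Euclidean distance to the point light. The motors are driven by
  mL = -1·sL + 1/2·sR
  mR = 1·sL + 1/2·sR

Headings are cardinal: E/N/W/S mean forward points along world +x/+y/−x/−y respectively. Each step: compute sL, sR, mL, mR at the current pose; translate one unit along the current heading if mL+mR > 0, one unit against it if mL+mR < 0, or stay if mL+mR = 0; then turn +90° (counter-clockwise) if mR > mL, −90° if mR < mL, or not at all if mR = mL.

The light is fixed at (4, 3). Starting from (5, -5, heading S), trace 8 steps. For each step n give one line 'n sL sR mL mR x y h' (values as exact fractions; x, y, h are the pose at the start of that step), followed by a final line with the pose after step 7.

0 18/25 90/121 -1053/3025 3303/3025 5 -5 S
1 9/8 45/58 -171/232 351/232 5 -6 E
2 90/37 2 -53/37 127/37 6 -6 N
3 45/41 9/5 -81/410 819/410 6 -5 W
4 18/25 90/121 -1053/3025 3303/3025 5 -5 S
5 9/8 45/58 -171/232 351/232 5 -6 E
6 90/37 2 -53/37 127/37 6 -6 N
7 45/41 9/5 -81/410 819/410 6 -5 W
final 5 -5 S

n=0: pose=(5,-5,S); sL=18/25, sR=90/121; mL=-1053/3025, mR=3303/3025; mL+mR=90/121 → advance +1; mR−mL=36/25 → turn +1·90°
n=1: pose=(5,-6,E); sL=9/8, sR=45/58; mL=-171/232, mR=351/232; mL+mR=45/58 → advance +1; mR−mL=9/4 → turn +1·90°
n=2: pose=(6,-6,N); sL=90/37, sR=2; mL=-53/37, mR=127/37; mL+mR=2 → advance +1; mR−mL=180/37 → turn +1·90°
n=3: pose=(6,-5,W); sL=45/41, sR=9/5; mL=-81/410, mR=819/410; mL+mR=9/5 → advance +1; mR−mL=90/41 → turn +1·90°
n=4: pose=(5,-5,S); sL=18/25, sR=90/121; mL=-1053/3025, mR=3303/3025; mL+mR=90/121 → advance +1; mR−mL=36/25 → turn +1·90°
n=5: pose=(5,-6,E); sL=9/8, sR=45/58; mL=-171/232, mR=351/232; mL+mR=45/58 → advance +1; mR−mL=9/4 → turn +1·90°
n=6: pose=(6,-6,N); sL=90/37, sR=2; mL=-53/37, mR=127/37; mL+mR=2 → advance +1; mR−mL=180/37 → turn +1·90°
n=7: pose=(6,-5,W); sL=45/41, sR=9/5; mL=-81/410, mR=819/410; mL+mR=9/5 → advance +1; mR−mL=90/41 → turn +1·90°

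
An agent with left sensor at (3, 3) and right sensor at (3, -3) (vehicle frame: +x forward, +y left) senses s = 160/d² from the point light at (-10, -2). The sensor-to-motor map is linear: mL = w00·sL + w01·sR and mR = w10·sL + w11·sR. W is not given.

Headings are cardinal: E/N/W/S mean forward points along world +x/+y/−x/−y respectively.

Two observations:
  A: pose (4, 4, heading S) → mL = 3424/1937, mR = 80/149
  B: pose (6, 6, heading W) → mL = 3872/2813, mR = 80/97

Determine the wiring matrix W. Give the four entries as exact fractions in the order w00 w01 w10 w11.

obs A: pose=(4,4,S) → sL=80/149, sR=16/13, mL=3424/1937, mR=80/149
obs B: pose=(6,6,W) → sL=80/97, sR=16/29, mL=3872/2813, mR=80/97
sensor matrix S = [[80/149, 16/13], [80/97, 16/29]]; det S = -3916800/5448781
solve [mL_A; mL_B] = S·[w00; w01] and [mR_A; mR_B] = S·[w10; w11]:
  w00 = 1, w01 = 1, w10 = 1, w11 = 0

1 1 1 0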